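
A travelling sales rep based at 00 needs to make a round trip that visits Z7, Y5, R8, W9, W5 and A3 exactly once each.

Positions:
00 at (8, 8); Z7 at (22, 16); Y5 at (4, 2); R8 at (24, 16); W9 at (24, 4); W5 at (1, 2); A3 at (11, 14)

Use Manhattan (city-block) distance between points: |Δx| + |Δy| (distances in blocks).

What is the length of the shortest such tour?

74 blocks — the shortest possible round trip.

With 6 stops there are 6!/2 = 360 distinct round trips (a route and its reverse cost the same).
00-Z7-Y5-R8-W9-W5-A3-00: 22+32+34+12+25+22+9 = 156
00-Z7-Y5-R8-W9-A3-W5-00: 22+32+34+12+23+22+13 = 158
00-Z7-Y5-R8-W5-W9-A3-00: 22+32+34+37+25+23+9 = 182
00-Z7-Y5-R8-W5-A3-W9-00: 22+32+34+37+22+23+20 = 190
00-Z7-Y5-R8-A3-W9-W5-00: 22+32+34+15+23+25+13 = 164
00-Z7-Y5-R8-A3-W5-W9-00: 22+32+34+15+22+25+20 = 170
00-Z7-Y5-W9-R8-W5-A3-00: 22+32+22+12+37+22+9 = 156
00-Z7-Y5-W9-R8-A3-W5-00: 22+32+22+12+15+22+13 = 138
… (352 more)
00-Y5-W5-W9-R8-Z7-A3-00: 10+3+25+12+2+13+9 = 74  ← best
The minimum is 74.
One optimal route: 00 → Y5 → W5 → W9 → R8 → Z7 → A3 → 00 (or its reverse).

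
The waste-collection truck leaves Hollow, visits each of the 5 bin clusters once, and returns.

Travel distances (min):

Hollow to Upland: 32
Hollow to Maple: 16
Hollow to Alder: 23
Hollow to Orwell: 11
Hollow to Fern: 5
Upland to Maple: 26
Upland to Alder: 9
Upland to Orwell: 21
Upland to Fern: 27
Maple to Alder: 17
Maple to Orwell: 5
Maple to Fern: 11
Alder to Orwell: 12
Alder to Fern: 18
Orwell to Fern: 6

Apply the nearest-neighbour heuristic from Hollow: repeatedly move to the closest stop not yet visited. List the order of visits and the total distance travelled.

Nearest-neighbour total = 74 min; route Hollow → Fern → Orwell → Maple → Alder → Upland → Hollow.

At Hollow the remaining stops are Fern 5, Orwell 11, Maple 16, Alder 23, Upland 32; go to Fern.
At Fern the remaining stops are Orwell 6, Maple 11, Alder 18, Upland 27; go to Orwell.
At Orwell the remaining stops are Maple 5, Alder 12, Upland 21; go to Maple.
At Maple the remaining stops are Alder 17, Upland 26; go to Alder.
At Alder the remaining stops are Upland 9; go to Upland.
Return Upland→Hollow: 32.
Total = 5 + 6 + 5 + 17 + 9 + 32 = 74.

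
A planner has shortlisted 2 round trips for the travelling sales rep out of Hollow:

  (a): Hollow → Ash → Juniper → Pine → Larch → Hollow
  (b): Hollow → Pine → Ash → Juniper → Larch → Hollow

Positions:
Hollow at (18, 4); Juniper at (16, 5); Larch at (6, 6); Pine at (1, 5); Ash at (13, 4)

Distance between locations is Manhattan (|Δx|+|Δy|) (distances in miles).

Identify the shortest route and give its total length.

Shortest is (a), total 44 miles.

(a): 5 + 4 + 15 + 6 + 14 = 44
(b): 18 + 13 + 4 + 11 + 14 = 60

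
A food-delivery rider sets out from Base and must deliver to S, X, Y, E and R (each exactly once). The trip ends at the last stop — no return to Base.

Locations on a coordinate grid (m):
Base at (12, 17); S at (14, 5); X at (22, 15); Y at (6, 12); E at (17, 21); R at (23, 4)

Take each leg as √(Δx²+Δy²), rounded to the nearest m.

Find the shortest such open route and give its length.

Shortest open route: 45 m.

There are 5! = 120 possible orderings.
Base→S→X→Y→E→R: 12+13+16+14+18 = 73
Base→S→X→Y→R→E: 12+13+16+19+18 = 78
Base→S→X→E→Y→R: 12+13+8+14+19 = 66
Base→S→X→E→R→Y: 12+13+8+18+19 = 70
Base→S→X→R→Y→E: 12+13+11+19+14 = 69
Base→S→X→R→E→Y: 12+13+11+18+14 = 68
Base→S→Y→X→E→R: 12+11+16+8+18 = 65
Base→S→Y→X→R→E: 12+11+16+11+18 = 68
Base→S→Y→E→X→R: 12+11+14+8+11 = 56
Base→S→Y→E→R→X: 12+11+14+18+11 = 66
Base→S→Y→R→X→E: 12+11+19+11+8 = 61
Base→S→Y→R→E→X: 12+11+19+18+8 = 68
Base→S→E→X→Y→R: 12+16+8+16+19 = 71
Base→S→E→X→R→Y: 12+16+8+11+19 = 66
… (106 more)
Base→E→X→R→S→Y: 6+8+11+9+11 = 45  ← best
The minimum is 45.
One shortest path: Base → E → X → R → S → Y.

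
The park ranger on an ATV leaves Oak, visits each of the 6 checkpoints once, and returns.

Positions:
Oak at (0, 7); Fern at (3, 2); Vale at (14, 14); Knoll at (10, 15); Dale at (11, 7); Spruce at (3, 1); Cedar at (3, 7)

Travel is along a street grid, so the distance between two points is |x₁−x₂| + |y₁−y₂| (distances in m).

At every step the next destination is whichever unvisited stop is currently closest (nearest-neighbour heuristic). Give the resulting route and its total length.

Nearest-neighbour total = 58 m; route Oak → Cedar → Fern → Spruce → Dale → Knoll → Vale → Oak.

At Oak the remaining stops are Cedar 3, Fern 8, Spruce 9, Dale 11, Knoll 18, Vale 21; go to Cedar.
At Cedar the remaining stops are Fern 5, Spruce 6, Dale 8, Knoll 15, Vale 18; go to Fern.
At Fern the remaining stops are Spruce 1, Dale 13, Knoll 20, Vale 23; go to Spruce.
At Spruce the remaining stops are Dale 14, Knoll 21, Vale 24; go to Dale.
At Dale the remaining stops are Knoll 9, Vale 10; go to Knoll.
At Knoll the remaining stops are Vale 5; go to Vale.
Return Vale→Oak: 21.
Total = 3 + 5 + 1 + 14 + 9 + 5 + 21 = 58.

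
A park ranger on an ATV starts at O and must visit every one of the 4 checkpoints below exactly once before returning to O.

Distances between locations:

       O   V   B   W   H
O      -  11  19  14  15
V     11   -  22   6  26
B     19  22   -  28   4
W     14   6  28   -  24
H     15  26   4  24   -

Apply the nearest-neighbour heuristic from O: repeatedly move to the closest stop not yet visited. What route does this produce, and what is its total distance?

From O: distances to unvisited — V=11, W=14, H=15, B=19. Nearest is V (11).
From V: distances to unvisited — W=6, B=22, H=26. Nearest is W (6).
From W: distances to unvisited — H=24, B=28. Nearest is H (24).
From H: distances to unvisited — B=4. Nearest is B (4).
Return B→O: 19.
Total = 11 + 6 + 24 + 4 + 19 = 64.

Total distance 64 via the nearest-neighbour route O → V → W → H → B → O.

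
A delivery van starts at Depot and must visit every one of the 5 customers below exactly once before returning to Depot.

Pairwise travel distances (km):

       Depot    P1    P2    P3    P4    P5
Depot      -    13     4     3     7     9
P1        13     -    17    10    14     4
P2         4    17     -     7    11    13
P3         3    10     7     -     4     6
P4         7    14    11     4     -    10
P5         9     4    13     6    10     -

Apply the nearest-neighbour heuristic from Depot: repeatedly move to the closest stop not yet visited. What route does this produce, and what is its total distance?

At Depot the remaining stops are P3 3, P2 4, P4 7, P5 9, P1 13; go to P3.
At P3 the remaining stops are P4 4, P5 6, P2 7, P1 10; go to P4.
At P4 the remaining stops are P5 10, P2 11, P1 14; go to P5.
At P5 the remaining stops are P1 4, P2 13; go to P1.
At P1 the remaining stops are P2 17; go to P2.
Return P2→Depot: 4.
Total = 3 + 4 + 10 + 4 + 17 + 4 = 42.

Nearest-neighbour total = 42 km; route Depot → P3 → P4 → P5 → P1 → P2 → Depot.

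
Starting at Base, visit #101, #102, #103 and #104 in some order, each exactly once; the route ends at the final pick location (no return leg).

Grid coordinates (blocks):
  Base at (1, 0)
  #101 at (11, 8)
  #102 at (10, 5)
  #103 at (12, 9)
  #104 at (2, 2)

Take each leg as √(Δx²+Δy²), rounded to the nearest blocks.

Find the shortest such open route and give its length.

15 blocks — the minimum one-way total.

There are 4! = 24 possible orderings.
Base - #101 - #102 - #103 - #104: 13+3+4+12 = 32
Base - #101 - #102 - #104 - #103: 13+3+9+12 = 37
Base - #101 - #103 - #102 - #104: 13+1+4+9 = 27
Base - #101 - #103 - #104 - #102: 13+1+12+9 = 35
Base - #101 - #104 - #102 - #103: 13+11+9+4 = 37
Base - #101 - #104 - #103 - #102: 13+11+12+4 = 40
Base - #102 - #101 - #103 - #104: 10+3+1+12 = 26
Base - #102 - #101 - #104 - #103: 10+3+11+12 = 36
Base - #102 - #103 - #101 - #104: 10+4+1+11 = 26
Base - #102 - #103 - #104 - #101: 10+4+12+11 = 37
Base - #102 - #104 - #101 - #103: 10+9+11+1 = 31
Base - #102 - #104 - #103 - #101: 10+9+12+1 = 32
Base - #103 - #101 - #102 - #104: 14+1+3+9 = 27
Base - #103 - #101 - #104 - #102: 14+1+11+9 = 35
… (10 more)
Base - #104 - #102 - #101 - #103: 2+9+3+1 = 15  ← best
The minimum is 15.
One shortest path: Base → #104 → #102 → #101 → #103.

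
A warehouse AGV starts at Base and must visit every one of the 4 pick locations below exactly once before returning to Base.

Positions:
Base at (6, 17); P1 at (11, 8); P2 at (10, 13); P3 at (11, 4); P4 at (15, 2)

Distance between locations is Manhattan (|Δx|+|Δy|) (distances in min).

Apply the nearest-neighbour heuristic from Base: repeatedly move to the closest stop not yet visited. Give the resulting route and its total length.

Base → [P2:8 / P1:14 / P3:18 / P4:24] → P2 (8)
P2 → [P1:6 / P3:10 / P4:16] → P1 (6)
P1 → [P3:4 / P4:10] → P3 (4)
P3 → [P4:6] → P4 (6)
Return P4→Base: 24.
Total = 8 + 6 + 4 + 6 + 24 = 48.

Total distance 48 min via the nearest-neighbour route Base → P2 → P1 → P3 → P4 → Base.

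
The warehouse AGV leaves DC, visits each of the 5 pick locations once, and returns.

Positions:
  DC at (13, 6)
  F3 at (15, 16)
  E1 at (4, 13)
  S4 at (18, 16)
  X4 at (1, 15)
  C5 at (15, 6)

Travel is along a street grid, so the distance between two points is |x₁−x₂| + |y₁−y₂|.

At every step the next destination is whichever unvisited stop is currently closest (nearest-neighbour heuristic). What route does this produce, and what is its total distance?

Total distance 58 via the nearest-neighbour route DC → C5 → F3 → S4 → E1 → X4 → DC.

DC → [C5:2 / F3:12 / S4:15 / E1:16 / X4:21] → C5 (2)
C5 → [F3:10 / S4:13 / E1:18 / X4:23] → F3 (10)
F3 → [S4:3 / E1:14 / X4:15] → S4 (3)
S4 → [E1:17 / X4:18] → E1 (17)
E1 → [X4:5] → X4 (5)
Return X4→DC: 21.
Total = 2 + 10 + 3 + 17 + 5 + 21 = 58.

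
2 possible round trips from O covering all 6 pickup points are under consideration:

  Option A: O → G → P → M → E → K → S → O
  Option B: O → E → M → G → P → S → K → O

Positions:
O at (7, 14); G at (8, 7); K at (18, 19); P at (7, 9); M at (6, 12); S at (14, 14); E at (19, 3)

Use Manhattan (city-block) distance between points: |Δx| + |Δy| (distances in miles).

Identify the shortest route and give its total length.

Option A: 8 + 3 + 4 + 22 + 17 + 9 + 7 = 70
Option B: 23 + 22 + 7 + 3 + 12 + 9 + 16 = 92

Shortest is Option A, total 70 miles.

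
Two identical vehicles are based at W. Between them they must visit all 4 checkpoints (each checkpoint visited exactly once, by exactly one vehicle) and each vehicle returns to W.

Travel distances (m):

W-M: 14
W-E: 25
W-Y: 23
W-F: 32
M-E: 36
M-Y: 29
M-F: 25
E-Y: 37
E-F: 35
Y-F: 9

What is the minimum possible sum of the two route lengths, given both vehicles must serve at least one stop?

120 m — the smallest possible combined total.

Check every non-empty split of the stops between the two vehicles; for each half take its own optimal tour:
  {M} + {E, Y, F}: 28 + 92 = 120
  {E} + {M, Y, F}: 50 + 71 = 121
  {M, E} + {Y, F}: 75 + 64 = 139
  {Y} + {M, E, F}: 46 + 99 = 145
  {M, Y} + {E, F}: 66 + 92 = 158
  {E, Y} + {M, F}: 85 + 71 = 156
  … (7 splits in total)
Best: vehicle 1 W → M → W = 28; vehicle 2 W → E → F → Y → W = 92; combined 120.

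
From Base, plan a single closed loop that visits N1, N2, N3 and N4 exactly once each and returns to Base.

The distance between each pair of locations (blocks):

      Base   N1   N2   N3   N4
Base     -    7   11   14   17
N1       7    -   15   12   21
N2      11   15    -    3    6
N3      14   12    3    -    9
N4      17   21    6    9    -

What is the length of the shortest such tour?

Minimum total distance: 45 blocks.

With 4 stops there are 4!/2 = 12 distinct round trips (a route and its reverse cost the same).
Base - N1 - N2 - N3 - N4 - Base: 7+15+3+9+17 = 51
Base - N1 - N2 - N4 - N3 - Base: 7+15+6+9+14 = 51
Base - N1 - N3 - N2 - N4 - Base: 7+12+3+6+17 = 45
Base - N1 - N3 - N4 - N2 - Base: 7+12+9+6+11 = 45
Base - N1 - N4 - N2 - N3 - Base: 7+21+6+3+14 = 51
Base - N1 - N4 - N3 - N2 - Base: 7+21+9+3+11 = 51
Base - N2 - N1 - N3 - N4 - Base: 11+15+12+9+17 = 64
Base - N2 - N1 - N4 - N3 - Base: 11+15+21+9+14 = 70
Base - N2 - N3 - N1 - N4 - Base: 11+3+12+21+17 = 64
Base - N2 - N4 - N1 - N3 - Base: 11+6+21+12+14 = 64
Base - N3 - N1 - N2 - N4 - Base: 14+12+15+6+17 = 64
Base - N3 - N2 - N1 - N4 - Base: 14+3+15+21+17 = 70
The minimum is 45.
One optimal route: Base → N1 → N3 → N2 → N4 → Base (or its reverse).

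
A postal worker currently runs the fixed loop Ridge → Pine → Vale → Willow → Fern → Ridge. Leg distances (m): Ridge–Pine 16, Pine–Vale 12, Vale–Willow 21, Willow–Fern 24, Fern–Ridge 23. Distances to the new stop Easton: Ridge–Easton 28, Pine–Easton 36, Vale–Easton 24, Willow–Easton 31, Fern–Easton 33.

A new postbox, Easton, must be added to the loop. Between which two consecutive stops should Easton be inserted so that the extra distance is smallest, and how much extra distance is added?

Minimum extra distance: 34 m, inserting Easton between Vale and Willow.

Insertion cost between consecutive stops i–j is d(i,Easton) + d(Easton,j) − d(i,j):
  between Ridge and Pine: 28 + 36 − 16 = 48
  between Pine and Vale: 36 + 24 − 12 = 48
  between Vale and Willow: 24 + 31 − 21 = 34
  between Willow and Fern: 31 + 33 − 24 = 40
  between Fern and Ridge: 33 + 28 − 23 = 38
Cheapest insertion is between Vale and Willow, adding 34.
New total = 96 + 34 = 130.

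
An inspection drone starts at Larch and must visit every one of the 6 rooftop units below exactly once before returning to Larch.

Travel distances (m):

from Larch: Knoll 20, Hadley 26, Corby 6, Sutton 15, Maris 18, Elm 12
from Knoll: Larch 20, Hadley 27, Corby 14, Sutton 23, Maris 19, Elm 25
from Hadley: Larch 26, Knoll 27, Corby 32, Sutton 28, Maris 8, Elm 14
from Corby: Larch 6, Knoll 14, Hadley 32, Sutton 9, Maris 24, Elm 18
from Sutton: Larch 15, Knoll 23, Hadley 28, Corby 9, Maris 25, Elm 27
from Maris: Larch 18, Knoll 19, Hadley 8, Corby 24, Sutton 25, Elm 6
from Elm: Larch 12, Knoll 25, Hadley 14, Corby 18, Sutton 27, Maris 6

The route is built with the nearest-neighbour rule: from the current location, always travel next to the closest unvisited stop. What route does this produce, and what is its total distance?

Larch → [Corby:6 / Elm:12 / Sutton:15 / Maris:18 / Knoll:20 / Hadley:26] → Corby (6)
Corby → [Sutton:9 / Knoll:14 / Elm:18 / Maris:24 / Hadley:32] → Sutton (9)
Sutton → [Knoll:23 / Maris:25 / Elm:27 / Hadley:28] → Knoll (23)
Knoll → [Maris:19 / Elm:25 / Hadley:27] → Maris (19)
Maris → [Elm:6 / Hadley:8] → Elm (6)
Elm → [Hadley:14] → Hadley (14)
Return Hadley→Larch: 26.
Total = 6 + 9 + 23 + 19 + 6 + 14 + 26 = 103.

Nearest-neighbour total = 103 m; route Larch → Corby → Sutton → Knoll → Maris → Elm → Hadley → Larch.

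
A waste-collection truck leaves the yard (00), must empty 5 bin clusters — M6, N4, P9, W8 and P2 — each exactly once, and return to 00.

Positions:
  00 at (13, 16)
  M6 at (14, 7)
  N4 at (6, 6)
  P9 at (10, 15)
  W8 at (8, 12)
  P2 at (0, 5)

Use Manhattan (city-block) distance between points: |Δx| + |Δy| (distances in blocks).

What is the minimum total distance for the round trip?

With 5 stops there are 5!/2 = 60 distinct round trips (a route and its reverse cost the same).
00-M6-N4-P9-W8-P2-00: 10+9+13+5+15+24 = 76
00-M6-N4-P9-P2-W8-00: 10+9+13+20+15+9 = 76
00-M6-N4-W8-P9-P2-00: 10+9+8+5+20+24 = 76
00-M6-N4-W8-P2-P9-00: 10+9+8+15+20+4 = 66
00-M6-N4-P2-P9-W8-00: 10+9+7+20+5+9 = 60
00-M6-N4-P2-W8-P9-00: 10+9+7+15+5+4 = 50
00-M6-P9-N4-W8-P2-00: 10+12+13+8+15+24 = 82
00-M6-P9-N4-P2-W8-00: 10+12+13+7+15+9 = 66
00-M6-P9-W8-N4-P2-00: 10+12+5+8+7+24 = 66
00-M6-P9-W8-P2-N4-00: 10+12+5+15+7+17 = 66
00-M6-P9-P2-N4-W8-00: 10+12+20+7+8+9 = 66
00-M6-P9-P2-W8-N4-00: 10+12+20+15+8+17 = 82
00-M6-W8-N4-P9-P2-00: 10+11+8+13+20+24 = 86
00-M6-W8-N4-P2-P9-00: 10+11+8+7+20+4 = 60
… (46 more)
The minimum is 50.
One optimal route: 00 → M6 → N4 → P2 → W8 → P9 → 00 (or its reverse).

Shortest round trip = 50 blocks.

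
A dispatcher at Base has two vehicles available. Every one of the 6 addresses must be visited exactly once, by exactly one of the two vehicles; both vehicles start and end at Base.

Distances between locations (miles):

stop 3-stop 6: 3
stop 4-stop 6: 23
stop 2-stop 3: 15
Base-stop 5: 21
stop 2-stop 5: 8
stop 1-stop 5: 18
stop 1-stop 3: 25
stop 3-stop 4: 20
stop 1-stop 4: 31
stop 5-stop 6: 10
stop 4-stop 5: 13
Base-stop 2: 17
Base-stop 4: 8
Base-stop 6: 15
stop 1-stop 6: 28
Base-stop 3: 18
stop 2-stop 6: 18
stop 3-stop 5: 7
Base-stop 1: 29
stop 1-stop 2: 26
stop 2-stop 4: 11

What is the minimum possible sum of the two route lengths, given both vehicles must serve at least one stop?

Minimum combined distance: 102 miles.

There are 2^5 − 1 = 31 ways to divide the 6 stops into two non-empty groups. For each, the best each vehicle can do is its own shortest tour through its group:
  {stop 1} + {stop 2, stop 3, stop 4, stop 5, stop 6}: 58 + 52 = 110
  {stop 2} + {stop 1, stop 3, stop 4, stop 5, stop 6}: 34 + 82 = 116
  {stop 1, stop 2} + {stop 3, stop 4, stop 5, stop 6}: 72 + 46 = 118
  {stop 3} + {stop 1, stop 2, stop 4, stop 5, stop 6}: 36 + 88 = 124
  {stop 1, stop 3} + {stop 2, stop 4, stop 5, stop 6}: 72 + 52 = 124
  {stop 2, stop 3} + {stop 1, stop 4, stop 5, stop 6}: 50 + 82 = 132
  … (31 splits in total)
  {stop 4} + {stop 1, stop 2, stop 3, stop 5, stop 6}: 16 + 86 = 102  ← best
Best: vehicle 1 Base → stop 4 → Base = 16; vehicle 2 Base → stop 2 → stop 1 → stop 5 → stop 3 → stop 6 → Base = 86; combined 102.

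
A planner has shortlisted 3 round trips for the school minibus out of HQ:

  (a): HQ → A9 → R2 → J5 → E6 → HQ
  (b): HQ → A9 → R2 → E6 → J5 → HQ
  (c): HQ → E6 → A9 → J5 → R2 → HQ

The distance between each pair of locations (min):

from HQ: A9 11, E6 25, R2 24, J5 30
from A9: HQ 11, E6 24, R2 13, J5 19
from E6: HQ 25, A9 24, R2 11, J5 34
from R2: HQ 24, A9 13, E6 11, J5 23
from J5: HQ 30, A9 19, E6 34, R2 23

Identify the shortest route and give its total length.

(a): 11 + 13 + 23 + 34 + 25 = 106
(b): 11 + 13 + 11 + 34 + 30 = 99
(c): 25 + 24 + 19 + 23 + 24 = 115

Shortest is (b), total 99 min.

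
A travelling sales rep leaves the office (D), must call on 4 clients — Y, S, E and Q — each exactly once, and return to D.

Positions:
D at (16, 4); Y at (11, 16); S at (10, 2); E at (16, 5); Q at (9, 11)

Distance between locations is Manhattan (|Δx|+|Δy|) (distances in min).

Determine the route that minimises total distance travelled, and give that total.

With 4 stops there are 4!/2 = 12 distinct round trips (a route and its reverse cost the same).
D - Y - S - E - Q - D: 17+15+9+13+14 = 68
D - Y - S - Q - E - D: 17+15+10+13+1 = 56
D - Y - E - S - Q - D: 17+16+9+10+14 = 66
D - Y - E - Q - S - D: 17+16+13+10+8 = 64
D - Y - Q - S - E - D: 17+7+10+9+1 = 44
D - Y - Q - E - S - D: 17+7+13+9+8 = 54
D - S - Y - E - Q - D: 8+15+16+13+14 = 66
D - S - Y - Q - E - D: 8+15+7+13+1 = 44
D - S - E - Y - Q - D: 8+9+16+7+14 = 54
D - S - Q - Y - E - D: 8+10+7+16+1 = 42
D - E - Y - S - Q - D: 1+16+15+10+14 = 56
D - E - S - Y - Q - D: 1+9+15+7+14 = 46
The minimum is 42.
One optimal route: D → S → Q → Y → E → D (or its reverse).

42 min — the shortest possible round trip.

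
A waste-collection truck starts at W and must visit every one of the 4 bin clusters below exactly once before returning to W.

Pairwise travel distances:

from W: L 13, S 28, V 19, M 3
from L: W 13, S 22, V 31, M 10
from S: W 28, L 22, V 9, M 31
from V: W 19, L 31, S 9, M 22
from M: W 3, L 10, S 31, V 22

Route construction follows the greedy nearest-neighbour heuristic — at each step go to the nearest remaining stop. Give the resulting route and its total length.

Total distance 63 via the nearest-neighbour route W → M → L → S → V → W.

From W: distances to unvisited — M=3, L=13, V=19, S=28. Nearest is M (3).
From M: distances to unvisited — L=10, V=22, S=31. Nearest is L (10).
From L: distances to unvisited — S=22, V=31. Nearest is S (22).
From S: distances to unvisited — V=9. Nearest is V (9).
Return V→W: 19.
Total = 3 + 10 + 22 + 9 + 19 = 63.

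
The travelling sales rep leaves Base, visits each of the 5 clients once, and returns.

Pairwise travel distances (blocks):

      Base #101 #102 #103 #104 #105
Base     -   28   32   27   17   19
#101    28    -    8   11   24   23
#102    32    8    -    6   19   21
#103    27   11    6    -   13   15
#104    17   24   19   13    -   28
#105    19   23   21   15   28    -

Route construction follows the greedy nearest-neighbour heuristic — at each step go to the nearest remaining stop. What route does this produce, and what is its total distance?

86 blocks along Base → #104 → #103 → #102 → #101 → #105 → Base.

At Base the remaining stops are #104 17, #105 19, #103 27, #101 28, #102 32; go to #104.
At #104 the remaining stops are #103 13, #102 19, #101 24, #105 28; go to #103.
At #103 the remaining stops are #102 6, #101 11, #105 15; go to #102.
At #102 the remaining stops are #101 8, #105 21; go to #101.
At #101 the remaining stops are #105 23; go to #105.
Return #105→Base: 19.
Total = 17 + 13 + 6 + 8 + 23 + 19 = 86.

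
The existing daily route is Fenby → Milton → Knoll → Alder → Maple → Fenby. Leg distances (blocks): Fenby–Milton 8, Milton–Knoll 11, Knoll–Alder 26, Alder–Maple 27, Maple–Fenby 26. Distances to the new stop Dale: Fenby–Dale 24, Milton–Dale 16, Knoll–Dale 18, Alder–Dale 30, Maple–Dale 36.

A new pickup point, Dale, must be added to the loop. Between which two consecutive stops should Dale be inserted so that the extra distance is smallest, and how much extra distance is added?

Insertion cost between consecutive stops i–j is d(i,Dale) + d(Dale,j) − d(i,j):
  between Fenby and Milton: 24 + 16 − 8 = 32
  between Milton and Knoll: 16 + 18 − 11 = 23
  between Knoll and Alder: 18 + 30 − 26 = 22
  between Alder and Maple: 30 + 36 − 27 = 39
  between Maple and Fenby: 36 + 24 − 26 = 34
Cheapest insertion is between Knoll and Alder, adding 22.
New total = 98 + 22 = 120.

Adding 22 blocks by placing Dale on the Knoll–Alder leg.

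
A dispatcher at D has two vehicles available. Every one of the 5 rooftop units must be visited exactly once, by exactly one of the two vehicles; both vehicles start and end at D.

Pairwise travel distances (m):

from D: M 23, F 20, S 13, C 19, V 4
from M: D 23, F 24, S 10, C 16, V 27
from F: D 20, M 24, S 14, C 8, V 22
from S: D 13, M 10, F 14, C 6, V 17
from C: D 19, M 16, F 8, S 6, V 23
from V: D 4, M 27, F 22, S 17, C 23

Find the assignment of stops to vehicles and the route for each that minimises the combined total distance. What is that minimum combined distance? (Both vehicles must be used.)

There are 2^4 − 1 = 15 ways to divide the 5 stops into two non-empty groups. For each, the best each vehicle can do is its own shortest tour through its group:
  {M} + {F, S, C, V}: 46 + 53 = 99
  {F} + {M, S, C, V}: 40 + 66 = 106
  {M, F} + {S, C, V}: 67 + 46 = 113
  {S} + {M, F, C, V}: 26 + 73 = 99
  {M, S} + {F, C, V}: 46 + 53 = 99
  {F, S} + {M, C, V}: 47 + 66 = 113
  … (15 splits in total)
  {M, F, S, C} + {V}: 67 + 8 = 75  ← best
Best: vehicle 1 D → M → S → C → F → D = 67; vehicle 2 D → V → D = 8; combined 75.

Minimum combined distance: 75 m.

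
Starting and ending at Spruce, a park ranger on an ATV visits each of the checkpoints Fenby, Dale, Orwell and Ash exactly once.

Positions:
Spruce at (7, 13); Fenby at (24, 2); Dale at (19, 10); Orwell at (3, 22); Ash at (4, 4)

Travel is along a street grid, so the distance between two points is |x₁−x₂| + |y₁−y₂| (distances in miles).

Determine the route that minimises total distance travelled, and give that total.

Shortest round trip = 82 miles.

With 4 stops there are 4!/2 = 12 distinct round trips (a route and its reverse cost the same).
Spruce → Fenby → Dale → Orwell → Ash → Spruce: 28+13+28+19+12 = 100
Spruce → Fenby → Dale → Ash → Orwell → Spruce: 28+13+21+19+13 = 94
Spruce → Fenby → Orwell → Dale → Ash → Spruce: 28+41+28+21+12 = 130
Spruce → Fenby → Orwell → Ash → Dale → Spruce: 28+41+19+21+15 = 124
Spruce → Fenby → Ash → Dale → Orwell → Spruce: 28+22+21+28+13 = 112
Spruce → Fenby → Ash → Orwell → Dale → Spruce: 28+22+19+28+15 = 112
Spruce → Dale → Fenby → Orwell → Ash → Spruce: 15+13+41+19+12 = 100
Spruce → Dale → Fenby → Ash → Orwell → Spruce: 15+13+22+19+13 = 82
Spruce → Dale → Orwell → Fenby → Ash → Spruce: 15+28+41+22+12 = 118
Spruce → Dale → Ash → Fenby → Orwell → Spruce: 15+21+22+41+13 = 112
Spruce → Orwell → Fenby → Dale → Ash → Spruce: 13+41+13+21+12 = 100
Spruce → Orwell → Dale → Fenby → Ash → Spruce: 13+28+13+22+12 = 88
The minimum is 82.
One optimal route: Spruce → Dale → Fenby → Ash → Orwell → Spruce (or its reverse).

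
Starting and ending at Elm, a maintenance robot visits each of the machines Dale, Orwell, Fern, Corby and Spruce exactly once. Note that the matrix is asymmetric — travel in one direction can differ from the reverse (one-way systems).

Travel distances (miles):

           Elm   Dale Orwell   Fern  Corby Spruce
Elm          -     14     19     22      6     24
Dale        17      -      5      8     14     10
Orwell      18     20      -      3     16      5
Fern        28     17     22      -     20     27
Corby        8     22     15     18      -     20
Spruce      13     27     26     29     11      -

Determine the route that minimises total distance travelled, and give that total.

64 miles — the shortest possible round trip.

Elm - Dale - Orwell - Fern - Corby - Spruce - Elm: 14+5+3+20+20+13 = 75
Elm - Dale - Orwell - Fern - Spruce - Corby - Elm: 14+5+3+27+11+8 = 68
Elm - Dale - Orwell - Corby - Fern - Spruce - Elm: 14+5+16+18+27+13 = 93
Elm - Dale - Orwell - Corby - Spruce - Fern - Elm: 14+5+16+20+29+28 = 112
Elm - Dale - Orwell - Spruce - Fern - Corby - Elm: 14+5+5+29+20+8 = 81
Elm - Dale - Orwell - Spruce - Corby - Fern - Elm: 14+5+5+11+18+28 = 81
Elm - Dale - Fern - Orwell - Corby - Spruce - Elm: 14+8+22+16+20+13 = 93
Elm - Dale - Fern - Orwell - Spruce - Corby - Elm: 14+8+22+5+11+8 = 68
Elm - Dale - Fern - Corby - Orwell - Spruce - Elm: 14+8+20+15+5+13 = 75
Elm - Dale - Fern - Corby - Spruce - Orwell - Elm: 14+8+20+20+26+18 = 106
Elm - Dale - Fern - Spruce - Orwell - Corby - Elm: 14+8+27+26+16+8 = 99
Elm - Dale - Fern - Spruce - Corby - Orwell - Elm: 14+8+27+11+15+18 = 93
Elm - Dale - Corby - Orwell - Fern - Spruce - Elm: 14+14+15+3+27+13 = 86
Elm - Dale - Corby - Orwell - Spruce - Fern - Elm: 14+14+15+5+29+28 = 105
… (106 more)
Elm - Corby - Orwell - Fern - Dale - Spruce - Elm: 6+15+3+17+10+13 = 64  ← best
The minimum is 64.
One optimal route: Elm → Corby → Orwell → Fern → Dale → Spruce → Elm.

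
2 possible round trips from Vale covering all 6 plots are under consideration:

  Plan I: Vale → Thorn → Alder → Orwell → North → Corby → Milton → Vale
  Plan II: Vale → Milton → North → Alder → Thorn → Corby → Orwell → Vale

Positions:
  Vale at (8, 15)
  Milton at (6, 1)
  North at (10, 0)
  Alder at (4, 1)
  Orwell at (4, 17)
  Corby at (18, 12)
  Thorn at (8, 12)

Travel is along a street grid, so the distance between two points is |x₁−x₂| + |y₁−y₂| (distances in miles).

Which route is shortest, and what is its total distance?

Shortest is Plan II, total 78 miles.

Plan I: 3 + 15 + 16 + 23 + 20 + 23 + 16 = 116
Plan II: 16 + 5 + 7 + 15 + 10 + 19 + 6 = 78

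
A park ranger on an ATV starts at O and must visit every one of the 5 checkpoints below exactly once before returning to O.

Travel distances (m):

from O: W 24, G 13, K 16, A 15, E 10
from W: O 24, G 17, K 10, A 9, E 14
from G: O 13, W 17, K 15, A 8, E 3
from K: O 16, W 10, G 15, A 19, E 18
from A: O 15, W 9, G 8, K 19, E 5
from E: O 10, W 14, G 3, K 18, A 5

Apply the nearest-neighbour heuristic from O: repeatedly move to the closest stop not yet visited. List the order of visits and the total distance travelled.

From O: distances to unvisited — E=10, G=13, A=15, K=16, W=24. Nearest is E (10).
From E: distances to unvisited — G=3, A=5, W=14, K=18. Nearest is G (3).
From G: distances to unvisited — A=8, K=15, W=17. Nearest is A (8).
From A: distances to unvisited — W=9, K=19. Nearest is W (9).
From W: distances to unvisited — K=10. Nearest is K (10).
Return K→O: 16.
Total = 10 + 3 + 8 + 9 + 10 + 16 = 56.

Total distance 56 m via the nearest-neighbour route O → E → G → A → W → K → O.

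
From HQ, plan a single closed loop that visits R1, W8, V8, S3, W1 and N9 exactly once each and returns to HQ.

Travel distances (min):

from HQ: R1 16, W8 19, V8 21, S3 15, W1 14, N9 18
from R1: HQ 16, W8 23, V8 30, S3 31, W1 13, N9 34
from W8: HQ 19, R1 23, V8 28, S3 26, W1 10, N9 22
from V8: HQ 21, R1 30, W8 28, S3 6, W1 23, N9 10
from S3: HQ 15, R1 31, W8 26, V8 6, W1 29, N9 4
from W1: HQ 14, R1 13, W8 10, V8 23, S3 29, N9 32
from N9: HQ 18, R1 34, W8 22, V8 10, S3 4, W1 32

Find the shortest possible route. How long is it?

Shortest round trip = 92 min.

With 6 stops there are 6!/2 = 360 distinct round trips (a route and its reverse cost the same).
HQ → R1 → W8 → V8 → S3 → W1 → N9 → HQ: 16+23+28+6+29+32+18 = 152
HQ → R1 → W8 → V8 → S3 → N9 → W1 → HQ: 16+23+28+6+4+32+14 = 123
HQ → R1 → W8 → V8 → W1 → S3 → N9 → HQ: 16+23+28+23+29+4+18 = 141
HQ → R1 → W8 → V8 → W1 → N9 → S3 → HQ: 16+23+28+23+32+4+15 = 141
HQ → R1 → W8 → V8 → N9 → S3 → W1 → HQ: 16+23+28+10+4+29+14 = 124
HQ → R1 → W8 → V8 → N9 → W1 → S3 → HQ: 16+23+28+10+32+29+15 = 153
HQ → R1 → W8 → S3 → V8 → W1 → N9 → HQ: 16+23+26+6+23+32+18 = 144
HQ → R1 → W8 → S3 → V8 → N9 → W1 → HQ: 16+23+26+6+10+32+14 = 127
… (352 more)
HQ → R1 → W1 → W8 → N9 → V8 → S3 → HQ: 16+13+10+22+10+6+15 = 92  ← best
The minimum is 92.
One optimal route: HQ → R1 → W1 → W8 → N9 → V8 → S3 → HQ (or its reverse).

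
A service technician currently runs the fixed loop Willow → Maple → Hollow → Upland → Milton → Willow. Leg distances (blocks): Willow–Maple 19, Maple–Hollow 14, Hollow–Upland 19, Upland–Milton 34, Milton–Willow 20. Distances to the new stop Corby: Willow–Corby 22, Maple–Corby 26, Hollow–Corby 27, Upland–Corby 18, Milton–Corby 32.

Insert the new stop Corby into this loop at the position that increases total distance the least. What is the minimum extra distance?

Adding 16 blocks by placing Corby on the Upland–Milton leg.

Insertion cost between consecutive stops i–j is d(i,Corby) + d(Corby,j) − d(i,j):
  between Willow and Maple: 22 + 26 − 19 = 29
  between Maple and Hollow: 26 + 27 − 14 = 39
  between Hollow and Upland: 27 + 18 − 19 = 26
  between Upland and Milton: 18 + 32 − 34 = 16
  between Milton and Willow: 32 + 22 − 20 = 34
Cheapest insertion is between Upland and Milton, adding 16.
New total = 106 + 16 = 122.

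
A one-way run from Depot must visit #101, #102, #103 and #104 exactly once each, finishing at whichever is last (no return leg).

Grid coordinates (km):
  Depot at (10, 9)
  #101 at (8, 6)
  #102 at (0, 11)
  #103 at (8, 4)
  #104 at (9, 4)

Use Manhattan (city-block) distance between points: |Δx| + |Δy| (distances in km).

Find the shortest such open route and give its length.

There are 4! = 24 possible orderings.
Depot - #101 - #102 - #103 - #104: 5+13+15+1 = 34
Depot - #101 - #102 - #104 - #103: 5+13+16+1 = 35
Depot - #101 - #103 - #102 - #104: 5+2+15+16 = 38
Depot - #101 - #103 - #104 - #102: 5+2+1+16 = 24
Depot - #101 - #104 - #102 - #103: 5+3+16+15 = 39
Depot - #101 - #104 - #103 - #102: 5+3+1+15 = 24
Depot - #102 - #101 - #103 - #104: 12+13+2+1 = 28
Depot - #102 - #101 - #104 - #103: 12+13+3+1 = 29
Depot - #102 - #103 - #101 - #104: 12+15+2+3 = 32
Depot - #102 - #103 - #104 - #101: 12+15+1+3 = 31
Depot - #102 - #104 - #101 - #103: 12+16+3+2 = 33
Depot - #102 - #104 - #103 - #101: 12+16+1+2 = 31
Depot - #103 - #101 - #102 - #104: 7+2+13+16 = 38
Depot - #103 - #101 - #104 - #102: 7+2+3+16 = 28
… (10 more)
Depot - #104 - #103 - #101 - #102: 6+1+2+13 = 22  ← best
The minimum is 22.
One shortest path: Depot → #104 → #103 → #101 → #102.

22 km — the minimum one-way total.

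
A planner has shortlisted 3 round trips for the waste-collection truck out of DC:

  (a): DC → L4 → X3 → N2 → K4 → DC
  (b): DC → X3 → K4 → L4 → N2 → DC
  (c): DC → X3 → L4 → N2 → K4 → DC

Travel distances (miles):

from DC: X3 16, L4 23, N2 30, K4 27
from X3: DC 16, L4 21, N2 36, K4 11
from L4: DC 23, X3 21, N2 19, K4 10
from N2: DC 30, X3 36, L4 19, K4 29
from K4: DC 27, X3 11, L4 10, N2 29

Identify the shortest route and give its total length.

Shortest is (b), total 86 miles.

(a): 23 + 21 + 36 + 29 + 27 = 136
(b): 16 + 11 + 10 + 19 + 30 = 86
(c): 16 + 21 + 19 + 29 + 27 = 112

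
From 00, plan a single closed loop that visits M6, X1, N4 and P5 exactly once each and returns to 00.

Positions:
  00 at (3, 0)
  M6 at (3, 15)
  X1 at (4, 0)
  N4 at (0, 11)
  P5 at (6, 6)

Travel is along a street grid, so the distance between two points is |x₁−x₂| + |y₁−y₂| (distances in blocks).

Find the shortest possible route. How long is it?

Minimum total distance: 42 blocks.

With 4 stops there are 4!/2 = 12 distinct round trips (a route and its reverse cost the same).
00→M6→X1→N4→P5→00: 15+16+15+11+9 = 66
00→M6→X1→P5→N4→00: 15+16+8+11+14 = 64
00→M6→N4→X1→P5→00: 15+7+15+8+9 = 54
00→M6→N4→P5→X1→00: 15+7+11+8+1 = 42
00→M6→P5→X1→N4→00: 15+12+8+15+14 = 64
00→M6→P5→N4→X1→00: 15+12+11+15+1 = 54
00→X1→M6→N4→P5→00: 1+16+7+11+9 = 44
00→X1→M6→P5→N4→00: 1+16+12+11+14 = 54
00→X1→N4→M6→P5→00: 1+15+7+12+9 = 44
00→X1→P5→M6→N4→00: 1+8+12+7+14 = 42
00→N4→M6→X1→P5→00: 14+7+16+8+9 = 54
00→N4→X1→M6→P5→00: 14+15+16+12+9 = 66
The minimum is 42.
One optimal route: 00 → M6 → N4 → P5 → X1 → 00 (or its reverse).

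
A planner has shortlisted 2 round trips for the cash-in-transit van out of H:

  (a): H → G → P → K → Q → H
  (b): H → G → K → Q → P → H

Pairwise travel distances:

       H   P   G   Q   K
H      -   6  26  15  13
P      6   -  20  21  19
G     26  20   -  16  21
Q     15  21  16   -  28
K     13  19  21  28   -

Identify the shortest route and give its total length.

102 — (b) is the shortest.

(a): 26 + 20 + 19 + 28 + 15 = 108
(b): 26 + 21 + 28 + 21 + 6 = 102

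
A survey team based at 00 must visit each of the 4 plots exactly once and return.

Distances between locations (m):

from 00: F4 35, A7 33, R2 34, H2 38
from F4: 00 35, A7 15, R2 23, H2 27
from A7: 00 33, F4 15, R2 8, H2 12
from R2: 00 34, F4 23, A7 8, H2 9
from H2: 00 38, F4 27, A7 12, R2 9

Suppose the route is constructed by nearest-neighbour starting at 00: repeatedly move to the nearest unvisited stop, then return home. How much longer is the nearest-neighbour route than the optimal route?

From 00: A7=33, R2=34, F4=35, H2=38 → choose A7 (33).
From A7: R2=8, H2=12, F4=15 → choose R2 (8).
From R2: H2=9, F4=23 → choose H2 (9).
From H2: F4=27 → choose F4 (27).
NN route 00 → A7 → R2 → H2 → F4 → 00 costs 112.
Optimal: 00 → F4 → A7 → R2 → H2 → 00 costs 105 (by enumerating all 12 distinct tours).
Excess = 112 − 105 = 7.

Excess over optimum: 7 m.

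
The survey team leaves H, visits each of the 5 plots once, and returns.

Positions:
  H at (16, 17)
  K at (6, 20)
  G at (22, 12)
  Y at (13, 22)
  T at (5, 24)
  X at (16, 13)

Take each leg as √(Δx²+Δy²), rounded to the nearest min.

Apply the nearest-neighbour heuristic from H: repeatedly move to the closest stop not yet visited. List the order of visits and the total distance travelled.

Nearest-neighbour total = 47 min; route H → X → G → Y → K → T → H.

H → [X:4 / Y:6 / G:8 / K:10 / T:13] → X (4)
X → [G:6 / Y:9 / K:12 / T:16] → G (6)
G → [Y:13 / K:18 / T:21] → Y (13)
Y → [K:7 / T:8] → K (7)
K → [T:4] → T (4)
Return T→H: 13.
Total = 4 + 6 + 13 + 7 + 4 + 13 = 47.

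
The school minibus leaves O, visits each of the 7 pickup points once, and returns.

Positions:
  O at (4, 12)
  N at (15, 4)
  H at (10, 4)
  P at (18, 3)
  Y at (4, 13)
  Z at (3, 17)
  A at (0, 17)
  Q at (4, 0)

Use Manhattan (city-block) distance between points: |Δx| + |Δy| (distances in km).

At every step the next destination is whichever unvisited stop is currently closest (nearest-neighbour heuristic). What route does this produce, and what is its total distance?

72 km along O → Y → Z → A → Q → H → N → P → O.

From O: distances to unvisited — Y=1, Z=6, A=9, Q=12, H=14, N=19, P=23. Nearest is Y (1).
From Y: distances to unvisited — Z=5, A=8, Q=13, H=15, N=20, P=24. Nearest is Z (5).
From Z: distances to unvisited — A=3, Q=18, H=20, N=25, P=29. Nearest is A (3).
From A: distances to unvisited — Q=21, H=23, N=28, P=32. Nearest is Q (21).
From Q: distances to unvisited — H=10, N=15, P=17. Nearest is H (10).
From H: distances to unvisited — N=5, P=9. Nearest is N (5).
From N: distances to unvisited — P=4. Nearest is P (4).
Return P→O: 23.
Total = 1 + 5 + 3 + 21 + 10 + 5 + 4 + 23 = 72.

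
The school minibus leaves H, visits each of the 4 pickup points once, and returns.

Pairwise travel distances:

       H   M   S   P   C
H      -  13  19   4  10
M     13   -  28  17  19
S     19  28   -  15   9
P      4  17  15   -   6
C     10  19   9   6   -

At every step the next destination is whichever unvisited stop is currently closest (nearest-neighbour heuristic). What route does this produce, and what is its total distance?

60 along H → P → C → S → M → H.

From H: distances to unvisited — P=4, C=10, M=13, S=19. Nearest is P (4).
From P: distances to unvisited — C=6, S=15, M=17. Nearest is C (6).
From C: distances to unvisited — S=9, M=19. Nearest is S (9).
From S: distances to unvisited — M=28. Nearest is M (28).
Return M→H: 13.
Total = 4 + 6 + 9 + 28 + 13 = 60.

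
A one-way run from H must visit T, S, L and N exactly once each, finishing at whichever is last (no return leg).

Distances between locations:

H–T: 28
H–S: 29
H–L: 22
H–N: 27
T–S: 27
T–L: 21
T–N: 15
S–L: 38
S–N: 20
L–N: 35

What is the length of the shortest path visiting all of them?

Minimum one-way distance = 78.

There are 4! = 24 possible orderings.
H - T - S - L - N: 28+27+38+35 = 128
H - T - S - N - L: 28+27+20+35 = 110
H - T - L - S - N: 28+21+38+20 = 107
H - T - L - N - S: 28+21+35+20 = 104
H - T - N - S - L: 28+15+20+38 = 101
H - T - N - L - S: 28+15+35+38 = 116
H - S - T - L - N: 29+27+21+35 = 112
H - S - T - N - L: 29+27+15+35 = 106
H - S - L - T - N: 29+38+21+15 = 103
H - S - L - N - T: 29+38+35+15 = 117
H - S - N - T - L: 29+20+15+21 = 85
H - S - N - L - T: 29+20+35+21 = 105
H - L - T - S - N: 22+21+27+20 = 90
H - L - T - N - S: 22+21+15+20 = 78
… (10 more)
The minimum is 78.
One shortest path: H → L → T → N → S.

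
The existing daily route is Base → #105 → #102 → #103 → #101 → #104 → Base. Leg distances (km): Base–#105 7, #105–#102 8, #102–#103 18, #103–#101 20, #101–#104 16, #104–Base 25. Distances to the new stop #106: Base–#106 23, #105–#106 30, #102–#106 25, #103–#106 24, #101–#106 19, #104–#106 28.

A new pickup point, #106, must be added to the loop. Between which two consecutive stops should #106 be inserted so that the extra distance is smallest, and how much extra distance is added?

Insertion cost between consecutive stops i–j is d(i,#106) + d(#106,j) − d(i,j):
  between Base and #105: 23 + 30 − 7 = 46
  between #105 and #102: 30 + 25 − 8 = 47
  between #102 and #103: 25 + 24 − 18 = 31
  between #103 and #101: 24 + 19 − 20 = 23
  between #101 and #104: 19 + 28 − 16 = 31
  between #104 and Base: 28 + 23 − 25 = 26
Cheapest insertion is between #103 and #101, adding 23.
New total = 94 + 23 = 117.

+23 km — insert #106 between #103 and #101.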